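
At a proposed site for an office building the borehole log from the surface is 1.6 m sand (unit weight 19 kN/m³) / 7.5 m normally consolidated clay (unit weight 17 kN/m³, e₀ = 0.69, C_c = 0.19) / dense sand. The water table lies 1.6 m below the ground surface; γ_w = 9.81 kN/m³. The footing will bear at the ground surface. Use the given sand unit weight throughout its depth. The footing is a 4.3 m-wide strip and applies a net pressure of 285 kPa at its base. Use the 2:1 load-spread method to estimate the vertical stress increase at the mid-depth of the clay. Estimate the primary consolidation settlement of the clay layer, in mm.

S_c ≈ 428 mm

Mid-depth of clay below the ground surface: z = 1.6 + 7.5/2 = 5.35 m.
Total vertical stress at mid-clay: σ_v = 19×1.6 + 17×3.75 = 94.15 kPa.
Pore pressure: u = 9.81×(5.35 − 1.6) = 36.788 kPa.
Initial effective stress: σ'_0 = σ_v − u = 94.15 − 36.788 = 57.362 kPa.
Stress increase at mid-clay by the 2:1 spreading method:
Δσ = qB/(B+z) = 285×4.3/(4.3+5.35) = 126.99 kPa
Final effective stress: σ'_f = σ'_0 + Δσ = 57.362 + 126.99 = 184.35 kPa.
Normally consolidated clay, so the full stress increment lies on the virgin compression line:
S_c = C_c·H/(1+e₀)·log₁₀(σ'_f/σ'_0) = 0.19×7.5/(1+0.69)×log₁₀(184.35/57.362)
    = 0.8432 × 0.50702 = 0.4275 m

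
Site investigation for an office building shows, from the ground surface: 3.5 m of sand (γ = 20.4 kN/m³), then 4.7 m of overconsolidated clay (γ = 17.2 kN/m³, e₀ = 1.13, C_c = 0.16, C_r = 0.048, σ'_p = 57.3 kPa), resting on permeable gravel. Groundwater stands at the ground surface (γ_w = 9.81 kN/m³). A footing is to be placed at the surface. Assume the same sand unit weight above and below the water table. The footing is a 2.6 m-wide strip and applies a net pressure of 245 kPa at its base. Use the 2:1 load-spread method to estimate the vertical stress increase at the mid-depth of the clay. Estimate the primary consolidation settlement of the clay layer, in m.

S_c ≈ 0.128 m

Mid-depth of clay below the ground surface: z = 3.5 + 4.7/2 = 5.85 m.
Total vertical stress at mid-clay: σ_v = 20.4×3.5 + 17.2×2.35 = 111.82 kPa.
Pore pressure: u = 9.81×(5.85 − 0) = 57.389 kPa.
Initial effective stress: σ'_0 = σ_v − u = 111.82 − 57.389 = 54.431 kPa.
Stress increase at mid-clay by the 2:1 spreading method:
Δσ = qB/(B+z) = 245×2.6/(2.6+5.85) = 75.385 kPa
Final effective stress: σ'_f = 54.431 + 75.385 = 129.82 kPa.
σ'_f = 129.82 > σ'_p = 57.3 kPa, so the stress path crosses the preconsolidation pressure — recompression up to σ'_p, then virgin compression beyond:
S_c = H/(1+e₀)·[C_r·log₁₀(σ'_p/σ'_0) + C_c·log₁₀(σ'_f/σ'_p)]
    = 4.7/2.13 × [0.048×log₁₀(57.3/54.431) + 0.16×log₁₀(129.82/57.3)]
    = 2.2066 × [0.0010708 + 0.05683] = 0.1278 m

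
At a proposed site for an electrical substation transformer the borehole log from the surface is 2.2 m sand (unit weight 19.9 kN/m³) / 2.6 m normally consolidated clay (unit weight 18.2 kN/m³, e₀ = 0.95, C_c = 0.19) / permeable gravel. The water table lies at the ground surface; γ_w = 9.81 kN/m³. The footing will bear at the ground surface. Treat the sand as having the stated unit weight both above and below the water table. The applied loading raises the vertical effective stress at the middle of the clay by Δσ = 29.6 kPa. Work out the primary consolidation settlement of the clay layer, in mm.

Mid-depth of clay below the ground surface: z = 2.2 + 2.6/2 = 3.5 m.
Total vertical stress at mid-clay: σ_v = 19.9×2.2 + 18.2×1.3 = 67.44 kPa.
Pore pressure: u = 9.81×(3.5 − 0) = 34.335 kPa.
Initial effective stress: σ'_0 = σ_v − u = 67.44 − 34.335 = 33.105 kPa.
Final effective stress: σ'_f = σ'_0 + Δσ = 33.105 + 29.6 = 62.705 kPa.
Normally consolidated clay, so the full stress increment lies on the virgin compression line:
S_c = C_c·H/(1+e₀)·log₁₀(σ'_f/σ'_0) = 0.19×2.6/(1+0.95)×log₁₀(62.705/33.105)
    = 0.25333 × 0.27741 = 0.07028 m

S_c ≈ 70.3 mm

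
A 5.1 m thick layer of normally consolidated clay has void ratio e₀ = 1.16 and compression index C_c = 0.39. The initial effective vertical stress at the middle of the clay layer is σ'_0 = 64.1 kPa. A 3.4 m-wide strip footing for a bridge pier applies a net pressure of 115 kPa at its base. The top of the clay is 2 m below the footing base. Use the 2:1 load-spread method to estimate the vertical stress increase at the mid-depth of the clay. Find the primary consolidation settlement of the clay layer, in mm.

S_c ≈ 228 mm

Mid-depth of clay below the footing base: z = 2 + 5.1/2 = 4.55 m.
Stress increase at mid-clay by the 2:1 spreading method:
Δσ = qB/(B+z) = 115×3.4/(3.4+4.55) = 49.182 kPa
Final effective stress: σ'_f = σ'_0 + Δσ = 64.1 + 49.182 = 113.28 kPa.
Normally consolidated clay, so the full stress increment lies on the virgin compression line:
S_c = C_c·H/(1+e₀)·log₁₀(σ'_f/σ'_0) = 0.39×5.1/(1+1.16)×log₁₀(113.28/64.1)
    = 0.92083 × 0.2473 = 0.2277 m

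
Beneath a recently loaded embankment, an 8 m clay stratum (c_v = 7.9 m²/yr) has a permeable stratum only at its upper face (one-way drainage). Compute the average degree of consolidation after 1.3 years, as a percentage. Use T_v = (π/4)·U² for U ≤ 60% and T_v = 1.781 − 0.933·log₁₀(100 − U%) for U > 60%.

U ≈ 45.2 %

Drainage path length: H_d = H = 8 m (single drainage).
T_v = c_v·t/H_d² = 7.9×1.3/8² = 0.16047.
T_v = 0.16047 corresponds to the U ≤ 60% branch:
U = √(4T_v/π) = 0.452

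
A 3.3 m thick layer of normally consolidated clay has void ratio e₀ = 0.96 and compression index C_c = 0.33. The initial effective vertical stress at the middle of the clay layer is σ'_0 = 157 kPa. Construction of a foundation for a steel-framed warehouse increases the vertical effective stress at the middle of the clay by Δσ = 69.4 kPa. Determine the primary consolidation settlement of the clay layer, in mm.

S_c ≈ 88.3 mm

Final effective stress: σ'_f = σ'_0 + Δσ = 157 + 69.4 = 226.4 kPa.
Normally consolidated clay, so the full stress increment lies on the virgin compression line:
S_c = C_c·H/(1+e₀)·log₁₀(σ'_f/σ'_0) = 0.33×3.3/(1+0.96)×log₁₀(226.4/157)
    = 0.55561 × 0.15898 = 0.08833 m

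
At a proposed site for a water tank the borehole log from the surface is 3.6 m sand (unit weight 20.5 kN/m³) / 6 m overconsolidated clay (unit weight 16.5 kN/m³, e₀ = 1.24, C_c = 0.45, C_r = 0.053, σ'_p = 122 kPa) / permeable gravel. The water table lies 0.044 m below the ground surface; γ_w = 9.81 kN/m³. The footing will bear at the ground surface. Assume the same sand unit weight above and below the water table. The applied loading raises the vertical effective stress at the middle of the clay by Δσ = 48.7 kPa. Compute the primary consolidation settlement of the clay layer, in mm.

S_c ≈ 37.1 mm

Mid-depth of clay below the ground surface: z = 3.6 + 6/2 = 6.6 m.
Total vertical stress at mid-clay: σ_v = 20.5×3.6 + 16.5×3 = 123.3 kPa.
Pore pressure: u = 9.81×(6.6 − 0.044) = 64.314 kPa.
Initial effective stress: σ'_0 = σ_v − u = 123.3 − 64.314 = 58.986 kPa.
Final effective stress: σ'_f = 58.986 + 48.7 = 107.69 kPa.
σ'_f = 107.69 ≤ σ'_p = 122 kPa, so the clay remains overconsolidated and only the recompression index applies:
S_c = C_r·H/(1+e₀)·log₁₀(σ'_f/σ'_0) = 0.053×6/2.24×log₁₀(107.69/58.986)
    = 0.14197 × 0.26143 = 0.03711 m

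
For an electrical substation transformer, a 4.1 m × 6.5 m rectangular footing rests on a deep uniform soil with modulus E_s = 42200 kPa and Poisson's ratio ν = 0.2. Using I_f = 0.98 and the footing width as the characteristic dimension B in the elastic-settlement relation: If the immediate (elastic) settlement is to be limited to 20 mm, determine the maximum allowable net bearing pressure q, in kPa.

q ≈ 219 kPa

S_e = q·B·(1−ν²)/E_s · I_f  ⇒  q = S_e·E_s / (B·(1−ν²)·I_f).
q = 0.02 × 42200 / (4.1 × 0.96 × 0.98) = 218.8 kPa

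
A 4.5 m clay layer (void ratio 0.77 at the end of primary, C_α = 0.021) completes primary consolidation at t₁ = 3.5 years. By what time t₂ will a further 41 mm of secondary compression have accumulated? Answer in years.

S_s = C_α·H/(1+e_p)·log₁₀(t₂/t₁) ⇒ log₁₀(t₂/t₁) = S_s·(1+e_p)/(C_α·H).
log₁₀(t₂/t₁) = 0.041 × (1+0.77) / (0.021×4.5) = 0.7679
t₂ = t₁ × 10^0.7679 = 3.5 × 5.861 = 20.51 years

t₂ ≈ 20.5 years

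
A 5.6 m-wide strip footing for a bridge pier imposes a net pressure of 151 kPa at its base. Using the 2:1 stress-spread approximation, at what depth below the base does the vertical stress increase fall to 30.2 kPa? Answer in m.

z ≈ 22.4 m

2:1 spreading — at depth z the loaded area has grown by z in each plan dimension:
qB/(B+z) = Δσ_z ⇒ z = qB/Δσ_z − B = 151×5.6/30.2 − 5.6 = 22.4 m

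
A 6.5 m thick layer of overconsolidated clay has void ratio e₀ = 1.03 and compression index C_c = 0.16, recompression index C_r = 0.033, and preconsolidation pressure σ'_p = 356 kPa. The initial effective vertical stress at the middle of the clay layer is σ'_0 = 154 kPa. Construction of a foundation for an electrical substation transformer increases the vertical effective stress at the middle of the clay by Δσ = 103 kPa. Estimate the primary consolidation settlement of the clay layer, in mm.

Final effective stress: σ'_f = 154 + 103 = 257 kPa.
σ'_f = 257 ≤ σ'_p = 356 kPa, so the clay remains overconsolidated and only the recompression index applies:
S_c = C_r·H/(1+e₀)·log₁₀(σ'_f/σ'_0) = 0.033×6.5/2.03×log₁₀(257/154)
    = 0.10567 × 0.22241 = 0.0235 m

S_c ≈ 23.5 mm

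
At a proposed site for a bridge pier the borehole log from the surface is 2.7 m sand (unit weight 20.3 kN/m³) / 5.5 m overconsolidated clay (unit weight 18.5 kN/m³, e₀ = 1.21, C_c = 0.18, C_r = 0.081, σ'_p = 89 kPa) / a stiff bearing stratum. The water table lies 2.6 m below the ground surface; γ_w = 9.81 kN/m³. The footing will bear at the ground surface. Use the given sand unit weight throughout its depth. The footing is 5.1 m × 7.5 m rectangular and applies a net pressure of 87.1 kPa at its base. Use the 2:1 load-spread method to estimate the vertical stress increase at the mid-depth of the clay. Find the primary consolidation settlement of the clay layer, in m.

Mid-depth of clay below the ground surface: z = 2.7 + 5.5/2 = 5.45 m.
Total vertical stress at mid-clay: σ_v = 20.3×2.7 + 18.5×2.75 = 105.69 kPa.
Pore pressure: u = 9.81×(5.45 − 2.6) = 27.959 kPa.
Initial effective stress: σ'_0 = σ_v − u = 105.69 − 27.959 = 77.731 kPa.
Stress increase at mid-clay by the 2:1 spreading method:
Δσ = qBL/((B+z)(L+z)) = 87.1×5.1×7.5/((5.1+5.45)(7.5+5.45)) = 24.385 kPa
Final effective stress: σ'_f = 77.731 + 24.385 = 102.12 kPa.
σ'_f = 102.12 > σ'_p = 89 kPa, so the stress path crosses the preconsolidation pressure — recompression up to σ'_p, then virgin compression beyond:
S_c = H/(1+e₀)·[C_r·log₁₀(σ'_p/σ'_0) + C_c·log₁₀(σ'_f/σ'_p)]
    = 5.5/2.21 × [0.081×log₁₀(89/77.731) + 0.18×log₁₀(102.12/89)]
    = 2.4887 × [0.0047625 + 0.01075] = 0.03861 m

S_c ≈ 0.0386 m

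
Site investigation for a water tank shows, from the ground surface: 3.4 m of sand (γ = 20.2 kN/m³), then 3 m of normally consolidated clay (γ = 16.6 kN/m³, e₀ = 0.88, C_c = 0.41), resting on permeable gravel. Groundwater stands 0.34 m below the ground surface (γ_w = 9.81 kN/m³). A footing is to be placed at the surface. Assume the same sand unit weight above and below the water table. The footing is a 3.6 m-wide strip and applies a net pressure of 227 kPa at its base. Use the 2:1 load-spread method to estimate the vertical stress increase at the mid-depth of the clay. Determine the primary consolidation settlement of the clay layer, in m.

S_c ≈ 0.309 m

Mid-depth of clay below the ground surface: z = 3.4 + 3/2 = 4.9 m.
Total vertical stress at mid-clay: σ_v = 20.2×3.4 + 16.6×1.5 = 93.58 kPa.
Pore pressure: u = 9.81×(4.9 − 0.34) = 44.734 kPa.
Initial effective stress: σ'_0 = σ_v − u = 93.58 − 44.734 = 48.846 kPa.
Stress increase at mid-clay by the 2:1 spreading method:
Δσ = qB/(B+z) = 227×3.6/(3.6+4.9) = 96.141 kPa
Final effective stress: σ'_f = σ'_0 + Δσ = 48.846 + 96.141 = 144.99 kPa.
Normally consolidated clay, so the full stress increment lies on the virgin compression line:
S_c = C_c·H/(1+e₀)·log₁₀(σ'_f/σ'_0) = 0.41×3/(1+0.88)×log₁₀(144.99/48.846)
    = 0.65426 × 0.47251 = 0.3091 m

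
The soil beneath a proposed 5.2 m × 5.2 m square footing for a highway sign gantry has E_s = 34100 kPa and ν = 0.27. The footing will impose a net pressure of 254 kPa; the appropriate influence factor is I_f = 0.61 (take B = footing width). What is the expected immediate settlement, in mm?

S_e ≈ 21.9 mm

Immediate (elastic) settlement: S_e = q·B·(1−ν²)/E_s · I_f.
S_e = 254 × 5.2 × (1 − 0.27²) / 34100 × 0.61
    = 254 × 5.2 × 0.9271 / 34100 × 0.61
    = 0.0219 m = 21.9 mm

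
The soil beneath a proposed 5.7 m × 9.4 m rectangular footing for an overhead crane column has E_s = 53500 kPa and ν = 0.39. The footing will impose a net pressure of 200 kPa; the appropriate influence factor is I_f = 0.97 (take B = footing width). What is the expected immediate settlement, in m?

Immediate (elastic) settlement: S_e = q·B·(1−ν²)/E_s · I_f.
S_e = 200 × 5.7 × (1 − 0.39²) / 53500 × 0.97
    = 200 × 5.7 × 0.8479 / 53500 × 0.97
    = 0.01753 m

S_e ≈ 0.0175 m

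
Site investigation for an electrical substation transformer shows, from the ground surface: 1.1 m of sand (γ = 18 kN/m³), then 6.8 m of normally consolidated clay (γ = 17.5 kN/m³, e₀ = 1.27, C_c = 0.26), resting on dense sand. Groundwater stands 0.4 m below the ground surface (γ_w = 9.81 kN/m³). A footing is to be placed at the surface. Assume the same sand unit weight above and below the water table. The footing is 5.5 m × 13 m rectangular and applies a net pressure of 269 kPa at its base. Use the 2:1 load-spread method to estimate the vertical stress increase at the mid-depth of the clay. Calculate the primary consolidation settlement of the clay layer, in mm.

S_c ≈ 453 mm

Mid-depth of clay below the ground surface: z = 1.1 + 6.8/2 = 4.5 m.
Total vertical stress at mid-clay: σ_v = 18×1.1 + 17.5×3.4 = 79.3 kPa.
Pore pressure: u = 9.81×(4.5 − 0.4) = 40.221 kPa.
Initial effective stress: σ'_0 = σ_v − u = 79.3 − 40.221 = 39.079 kPa.
Stress increase at mid-clay by the 2:1 spreading method:
Δσ = qBL/((B+z)(L+z)) = 269×5.5×13/((5.5+4.5)(13+4.5)) = 109.91 kPa
Final effective stress: σ'_f = σ'_0 + Δσ = 39.079 + 109.91 = 148.99 kPa.
Normally consolidated clay, so the full stress increment lies on the virgin compression line:
S_c = C_c·H/(1+e₀)·log₁₀(σ'_f/σ'_0) = 0.26×6.8/(1+1.27)×log₁₀(148.99/39.079)
    = 0.77885 × 0.58121 = 0.4527 m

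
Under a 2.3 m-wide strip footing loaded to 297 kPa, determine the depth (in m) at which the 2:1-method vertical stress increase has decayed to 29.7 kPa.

2:1 spreading — at depth z the loaded area has grown by z in each plan dimension:
qB/(B+z) = Δσ_z ⇒ z = qB/Δσ_z − B = 297×2.3/29.7 − 2.3 = 20.7 m

z ≈ 20.7 m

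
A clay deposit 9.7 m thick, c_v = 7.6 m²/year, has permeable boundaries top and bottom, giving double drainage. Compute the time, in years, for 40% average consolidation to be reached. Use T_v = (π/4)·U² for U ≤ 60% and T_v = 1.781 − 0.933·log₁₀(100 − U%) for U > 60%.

Drainage path length: H_d = H/2 = 4.85 m (double drainage).
U ≤ 60%: T_v = (π/4)·U² = (π/4)×0.4² = 0.12566.
t = T_v·H_d²/c_v = 0.12566×4.85²/7.6 = 0.3889 years.

t ≈ 0.389 years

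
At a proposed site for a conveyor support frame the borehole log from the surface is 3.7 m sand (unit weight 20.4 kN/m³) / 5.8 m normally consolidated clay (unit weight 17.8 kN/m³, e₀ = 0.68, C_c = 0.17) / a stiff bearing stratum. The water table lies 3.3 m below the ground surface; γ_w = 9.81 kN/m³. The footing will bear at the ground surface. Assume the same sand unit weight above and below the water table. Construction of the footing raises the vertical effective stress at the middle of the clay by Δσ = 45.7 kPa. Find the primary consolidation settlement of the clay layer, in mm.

Mid-depth of clay below the ground surface: z = 3.7 + 5.8/2 = 6.6 m.
Total vertical stress at mid-clay: σ_v = 20.4×3.7 + 17.8×2.9 = 127.1 kPa.
Pore pressure: u = 9.81×(6.6 − 3.3) = 32.373 kPa.
Initial effective stress: σ'_0 = σ_v − u = 127.1 − 32.373 = 94.727 kPa.
Final effective stress: σ'_f = σ'_0 + Δσ = 94.727 + 45.7 = 140.43 kPa.
Normally consolidated clay, so the full stress increment lies on the virgin compression line:
S_c = C_c·H/(1+e₀)·log₁₀(σ'_f/σ'_0) = 0.17×5.8/(1+0.68)×log₁₀(140.43/94.727)
    = 0.5869 × 0.17099 = 0.1004 m

S_c ≈ 100 mm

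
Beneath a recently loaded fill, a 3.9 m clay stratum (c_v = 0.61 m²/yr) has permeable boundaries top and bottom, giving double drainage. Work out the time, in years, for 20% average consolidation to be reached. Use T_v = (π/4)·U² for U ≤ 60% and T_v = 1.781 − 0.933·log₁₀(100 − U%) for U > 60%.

t ≈ 0.196 years

Drainage path length: H_d = H/2 = 1.95 m (double drainage).
U ≤ 60%: T_v = (π/4)·U² = (π/4)×0.2² = 0.031416.
t = T_v·H_d²/c_v = 0.031416×1.95²/0.61 = 0.1958 years.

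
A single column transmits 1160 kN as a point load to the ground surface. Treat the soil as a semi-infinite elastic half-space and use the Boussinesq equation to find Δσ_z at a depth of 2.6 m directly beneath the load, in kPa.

Δσ_z ≈ 81.9 kPa

Boussinesq vertical stress below a point load on an elastic half-space:
Δσ_z = 3P/(2πz²) · [1 + (r/z)²]^(−5/2)
r/z = 0/2.6 = 0; [1+(r/z)²]^(−5/2) = 1.
Δσ_z = 3×1160/(2π×2.6²) × 1 = 81.932 × 1 = 81.93 kPa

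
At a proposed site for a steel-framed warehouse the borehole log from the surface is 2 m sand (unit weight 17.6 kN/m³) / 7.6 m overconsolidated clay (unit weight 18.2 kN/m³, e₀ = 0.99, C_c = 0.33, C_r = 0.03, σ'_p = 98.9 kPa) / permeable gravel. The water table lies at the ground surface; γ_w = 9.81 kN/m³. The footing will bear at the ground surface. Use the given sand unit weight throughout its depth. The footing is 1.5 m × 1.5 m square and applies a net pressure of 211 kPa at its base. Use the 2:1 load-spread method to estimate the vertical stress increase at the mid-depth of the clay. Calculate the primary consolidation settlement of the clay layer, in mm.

S_c ≈ 8.56 mm

Mid-depth of clay below the ground surface: z = 2 + 7.6/2 = 5.8 m.
Total vertical stress at mid-clay: σ_v = 17.6×2 + 18.2×3.8 = 104.36 kPa.
Pore pressure: u = 9.81×(5.8 − 0) = 56.898 kPa.
Initial effective stress: σ'_0 = σ_v − u = 104.36 − 56.898 = 47.462 kPa.
Stress increase at mid-clay by the 2:1 spreading method:
Δσ = qBL/((B+z)(L+z)) = 211×1.5×1.5/((1.5+5.8)(1.5+5.8)) = 8.9088 kPa
Final effective stress: σ'_f = 47.462 + 8.9088 = 56.371 kPa.
σ'_f = 56.371 ≤ σ'_p = 98.9 kPa, so the clay remains overconsolidated and only the recompression index applies:
S_c = C_r·H/(1+e₀)·log₁₀(σ'_f/σ'_0) = 0.03×7.6/1.99×log₁₀(56.371/47.462)
    = 0.11457 × 0.07471 = 0.00856 m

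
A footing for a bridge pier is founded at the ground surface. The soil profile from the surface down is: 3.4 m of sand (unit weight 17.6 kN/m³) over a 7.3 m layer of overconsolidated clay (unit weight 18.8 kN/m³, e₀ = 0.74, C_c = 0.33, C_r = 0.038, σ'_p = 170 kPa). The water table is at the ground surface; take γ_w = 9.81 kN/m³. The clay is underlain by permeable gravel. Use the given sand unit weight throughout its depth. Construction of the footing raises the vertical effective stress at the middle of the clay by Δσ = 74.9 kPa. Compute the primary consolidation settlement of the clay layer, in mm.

Mid-depth of clay below the ground surface: z = 3.4 + 7.3/2 = 7.05 m.
Total vertical stress at mid-clay: σ_v = 17.6×3.4 + 18.8×3.65 = 128.46 kPa.
Pore pressure: u = 9.81×(7.05 − 0) = 69.16 kPa.
Initial effective stress: σ'_0 = σ_v − u = 128.46 − 69.16 = 59.3 kPa.
Final effective stress: σ'_f = 59.3 + 74.9 = 134.2 kPa.
σ'_f = 134.2 ≤ σ'_p = 170 kPa, so the clay remains overconsolidated and only the recompression index applies:
S_c = C_r·H/(1+e₀)·log₁₀(σ'_f/σ'_0) = 0.038×7.3/1.74×log₁₀(134.2/59.3)
    = 0.15943 × 0.3547 = 0.05655 m

S_c ≈ 56.5 mm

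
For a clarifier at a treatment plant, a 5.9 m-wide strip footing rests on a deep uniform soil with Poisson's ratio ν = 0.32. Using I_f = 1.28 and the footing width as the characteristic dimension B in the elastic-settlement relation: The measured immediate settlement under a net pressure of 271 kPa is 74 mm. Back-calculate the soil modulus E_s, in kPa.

E_s ≈ 24800 kPa

S_e = q·B·(1−ν²)/E_s · I_f  ⇒  E_s = q·B·(1−ν²)·I_f / S_e.
E_s = 271 × 5.9 × 0.8976 × 1.28 / 0.074 = 24820 kPa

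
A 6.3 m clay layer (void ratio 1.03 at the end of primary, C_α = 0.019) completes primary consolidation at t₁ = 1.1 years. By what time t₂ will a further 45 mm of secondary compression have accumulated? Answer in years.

t₂ ≈ 6.38 years

S_s = C_α·H/(1+e_p)·log₁₀(t₂/t₁) ⇒ log₁₀(t₂/t₁) = S_s·(1+e_p)/(C_α·H).
log₁₀(t₂/t₁) = 0.045 × (1+1.03) / (0.019×6.3) = 0.7632
t₂ = t₁ × 10^0.7632 = 1.1 × 5.796 = 6.376 years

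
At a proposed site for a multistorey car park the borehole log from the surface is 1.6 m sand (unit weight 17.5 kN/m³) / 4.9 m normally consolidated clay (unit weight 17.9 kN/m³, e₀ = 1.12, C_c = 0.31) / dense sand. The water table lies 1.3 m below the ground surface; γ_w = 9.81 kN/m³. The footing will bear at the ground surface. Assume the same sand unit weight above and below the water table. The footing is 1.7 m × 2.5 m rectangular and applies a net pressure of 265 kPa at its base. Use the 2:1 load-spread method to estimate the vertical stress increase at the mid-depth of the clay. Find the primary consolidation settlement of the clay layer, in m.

Mid-depth of clay below the ground surface: z = 1.6 + 4.9/2 = 4.05 m.
Total vertical stress at mid-clay: σ_v = 17.5×1.6 + 17.9×2.45 = 71.855 kPa.
Pore pressure: u = 9.81×(4.05 − 1.3) = 26.978 kPa.
Initial effective stress: σ'_0 = σ_v − u = 71.855 − 26.978 = 44.877 kPa.
Stress increase at mid-clay by the 2:1 spreading method:
Δσ = qBL/((B+z)(L+z)) = 265×1.7×2.5/((1.7+4.05)(2.5+4.05)) = 29.904 kPa
Final effective stress: σ'_f = σ'_0 + Δσ = 44.877 + 29.904 = 74.781 kPa.
Normally consolidated clay, so the full stress increment lies on the virgin compression line:
S_c = C_c·H/(1+e₀)·log₁₀(σ'_f/σ'_0) = 0.31×4.9/(1+1.12)×log₁₀(74.781/44.877)
    = 0.71651 × 0.22177 = 0.1589 m

S_c ≈ 0.159 m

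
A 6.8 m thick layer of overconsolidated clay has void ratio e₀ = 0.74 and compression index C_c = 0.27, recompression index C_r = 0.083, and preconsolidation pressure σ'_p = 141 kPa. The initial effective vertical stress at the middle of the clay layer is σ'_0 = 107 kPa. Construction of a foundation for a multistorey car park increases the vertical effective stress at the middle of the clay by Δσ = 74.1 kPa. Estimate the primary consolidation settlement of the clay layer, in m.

Final effective stress: σ'_f = 107 + 74.1 = 181.1 kPa.
σ'_f = 181.1 > σ'_p = 141 kPa, so the stress path crosses the preconsolidation pressure — recompression up to σ'_p, then virgin compression beyond:
S_c = H/(1+e₀)·[C_r·log₁₀(σ'_p/σ'_0) + C_c·log₁₀(σ'_f/σ'_p)]
    = 6.8/1.74 × [0.083×log₁₀(141/107) + 0.27×log₁₀(181.1/141)]
    = 3.908 × [0.0099463 + 0.029349] = 0.1536 m

S_c ≈ 0.154 m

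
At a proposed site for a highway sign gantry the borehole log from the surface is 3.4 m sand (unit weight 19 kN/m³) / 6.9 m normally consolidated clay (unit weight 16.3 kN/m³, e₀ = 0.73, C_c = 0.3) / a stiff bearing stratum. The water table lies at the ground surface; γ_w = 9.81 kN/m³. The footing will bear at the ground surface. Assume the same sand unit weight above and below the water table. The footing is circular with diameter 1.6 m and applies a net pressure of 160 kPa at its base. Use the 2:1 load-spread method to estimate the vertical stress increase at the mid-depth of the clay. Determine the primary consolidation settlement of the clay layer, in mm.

S_c ≈ 52.8 mm

Mid-depth of clay below the ground surface: z = 3.4 + 6.9/2 = 6.85 m.
Total vertical stress at mid-clay: σ_v = 19×3.4 + 16.3×3.45 = 120.84 kPa.
Pore pressure: u = 9.81×(6.85 − 0) = 67.198 kPa.
Initial effective stress: σ'_0 = σ_v − u = 120.84 − 67.198 = 53.642 kPa.
Stress increase at mid-clay by the 2:1 spreading method:
Δσ ≈ qD²/(D+z)² = 160×1.6²/(1.6+6.85)² = 5.7365 kPa
Final effective stress: σ'_f = σ'_0 + Δσ = 53.642 + 5.7365 = 59.379 kPa.
Normally consolidated clay, so the full stress increment lies on the virgin compression line:
S_c = C_c·H/(1+e₀)·log₁₀(σ'_f/σ'_0) = 0.3×6.9/(1+0.73)×log₁₀(59.379/53.642)
    = 1.1965 × 0.044128 = 0.0528 m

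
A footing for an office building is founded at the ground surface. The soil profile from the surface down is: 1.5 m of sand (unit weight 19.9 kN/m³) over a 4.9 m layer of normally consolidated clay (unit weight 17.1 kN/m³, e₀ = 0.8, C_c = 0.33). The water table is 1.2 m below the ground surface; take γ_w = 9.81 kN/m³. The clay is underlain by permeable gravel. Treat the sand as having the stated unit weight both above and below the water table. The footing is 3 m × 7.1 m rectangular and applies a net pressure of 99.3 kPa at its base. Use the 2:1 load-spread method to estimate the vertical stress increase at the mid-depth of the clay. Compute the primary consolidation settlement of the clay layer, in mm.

S_c ≈ 187 mm

Mid-depth of clay below the ground surface: z = 1.5 + 4.9/2 = 3.95 m.
Total vertical stress at mid-clay: σ_v = 19.9×1.5 + 17.1×2.45 = 71.745 kPa.
Pore pressure: u = 9.81×(3.95 − 1.2) = 26.978 kPa.
Initial effective stress: σ'_0 = σ_v − u = 71.745 − 26.978 = 44.767 kPa.
Stress increase at mid-clay by the 2:1 spreading method:
Δσ = qBL/((B+z)(L+z)) = 99.3×3×7.1/((3+3.95)(7.1+3.95)) = 27.541 kPa
Final effective stress: σ'_f = σ'_0 + Δσ = 44.767 + 27.541 = 72.308 kPa.
Normally consolidated clay, so the full stress increment lies on the virgin compression line:
S_c = C_c·H/(1+e₀)·log₁₀(σ'_f/σ'_0) = 0.33×4.9/(1+0.8)×log₁₀(72.308/44.767)
    = 0.89833 × 0.20823 = 0.1871 m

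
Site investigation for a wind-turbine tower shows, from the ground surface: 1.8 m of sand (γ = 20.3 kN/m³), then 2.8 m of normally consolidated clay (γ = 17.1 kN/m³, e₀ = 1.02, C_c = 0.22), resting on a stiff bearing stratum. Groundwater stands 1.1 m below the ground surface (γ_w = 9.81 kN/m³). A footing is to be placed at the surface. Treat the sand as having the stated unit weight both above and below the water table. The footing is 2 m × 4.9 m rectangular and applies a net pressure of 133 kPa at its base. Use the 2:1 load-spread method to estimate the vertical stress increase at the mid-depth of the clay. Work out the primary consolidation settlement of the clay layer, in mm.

Mid-depth of clay below the ground surface: z = 1.8 + 2.8/2 = 3.2 m.
Total vertical stress at mid-clay: σ_v = 20.3×1.8 + 17.1×1.4 = 60.48 kPa.
Pore pressure: u = 9.81×(3.2 − 1.1) = 20.601 kPa.
Initial effective stress: σ'_0 = σ_v − u = 60.48 − 20.601 = 39.879 kPa.
Stress increase at mid-clay by the 2:1 spreading method:
Δσ = qBL/((B+z)(L+z)) = 133×2×4.9/((2+3.2)(4.9+3.2)) = 30.945 kPa
Final effective stress: σ'_f = σ'_0 + Δσ = 39.879 + 30.945 = 70.824 kPa.
Normally consolidated clay, so the full stress increment lies on the virgin compression line:
S_c = C_c·H/(1+e₀)·log₁₀(σ'_f/σ'_0) = 0.22×2.8/(1+1.02)×log₁₀(70.824/39.879)
    = 0.30495 × 0.24944 = 0.07607 m

S_c ≈ 76.1 mm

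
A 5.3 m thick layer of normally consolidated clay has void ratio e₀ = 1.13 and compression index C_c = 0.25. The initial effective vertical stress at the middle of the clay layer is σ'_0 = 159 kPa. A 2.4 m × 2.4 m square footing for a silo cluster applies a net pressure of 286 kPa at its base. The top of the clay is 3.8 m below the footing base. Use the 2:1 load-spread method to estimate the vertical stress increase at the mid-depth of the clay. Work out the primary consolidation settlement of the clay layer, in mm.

Mid-depth of clay below the footing base: z = 3.8 + 5.3/2 = 6.45 m.
Stress increase at mid-clay by the 2:1 spreading method:
Δσ = qBL/((B+z)(L+z)) = 286×2.4×2.4/((2.4+6.45)(2.4+6.45)) = 21.033 kPa
Final effective stress: σ'_f = σ'_0 + Δσ = 159 + 21.033 = 180.03 kPa.
Normally consolidated clay, so the full stress increment lies on the virgin compression line:
S_c = C_c·H/(1+e₀)·log₁₀(σ'_f/σ'_0) = 0.25×5.3/(1+1.13)×log₁₀(180.03/159)
    = 0.62207 × 0.053948 = 0.03356 m

S_c ≈ 33.6 mm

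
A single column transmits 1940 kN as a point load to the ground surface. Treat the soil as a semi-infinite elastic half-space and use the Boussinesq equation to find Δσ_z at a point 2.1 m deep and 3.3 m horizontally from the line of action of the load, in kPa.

Δσ_z ≈ 9.37 kPa

Boussinesq vertical stress below a point load on an elastic half-space:
Δσ_z = 3P/(2πz²) · [1 + (r/z)²]^(−5/2)
r/z = 3.3/2.1 = 1.5714; [1+(r/z)²]^(−5/2) = 0.044603.
Δσ_z = 3×1940/(2π×2.1²) × 0.044603 = 210.04 × 0.044603 = 9.368 kPa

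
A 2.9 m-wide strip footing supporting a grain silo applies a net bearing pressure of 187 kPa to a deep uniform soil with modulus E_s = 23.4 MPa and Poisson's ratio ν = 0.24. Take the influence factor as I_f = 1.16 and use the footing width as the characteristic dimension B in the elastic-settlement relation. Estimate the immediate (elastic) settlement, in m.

Immediate (elastic) settlement: S_e = q·B·(1−ν²)/E_s · I_f.
E_s = 23.4 MPa = 23400 kPa.
S_e = 187 × 2.9 × (1 − 0.24²) / 23400 × 1.16
    = 187 × 2.9 × 0.9424 / 23400 × 1.16
    = 0.02533 m

S_e ≈ 0.0253 m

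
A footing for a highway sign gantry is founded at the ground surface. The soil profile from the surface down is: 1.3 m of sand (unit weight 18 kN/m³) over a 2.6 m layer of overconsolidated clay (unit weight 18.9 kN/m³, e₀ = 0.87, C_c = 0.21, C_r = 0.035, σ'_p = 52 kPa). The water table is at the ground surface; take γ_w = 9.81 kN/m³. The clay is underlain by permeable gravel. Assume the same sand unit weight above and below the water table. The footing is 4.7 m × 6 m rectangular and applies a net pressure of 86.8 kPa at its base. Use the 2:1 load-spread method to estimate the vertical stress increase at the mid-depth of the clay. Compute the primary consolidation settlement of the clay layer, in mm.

S_c ≈ 38.9 mm

Mid-depth of clay below the ground surface: z = 1.3 + 2.6/2 = 2.6 m.
Total vertical stress at mid-clay: σ_v = 18×1.3 + 18.9×1.3 = 47.97 kPa.
Pore pressure: u = 9.81×(2.6 − 0) = 25.506 kPa.
Initial effective stress: σ'_0 = σ_v − u = 47.97 − 25.506 = 22.464 kPa.
Stress increase at mid-clay by the 2:1 spreading method:
Δσ = qBL/((B+z)(L+z)) = 86.8×4.7×6/((4.7+2.6)(6+2.6)) = 38.989 kPa
Final effective stress: σ'_f = 22.464 + 38.989 = 61.453 kPa.
σ'_f = 61.453 > σ'_p = 52 kPa, so the stress path crosses the preconsolidation pressure — recompression up to σ'_p, then virgin compression beyond:
S_c = H/(1+e₀)·[C_r·log₁₀(σ'_p/σ'_0) + C_c·log₁₀(σ'_f/σ'_p)]
    = 2.6/1.87 × [0.035×log₁₀(52/22.464) + 0.21×log₁₀(61.453/52)]
    = 1.3904 × [0.012758 + 0.015233] = 0.03892 m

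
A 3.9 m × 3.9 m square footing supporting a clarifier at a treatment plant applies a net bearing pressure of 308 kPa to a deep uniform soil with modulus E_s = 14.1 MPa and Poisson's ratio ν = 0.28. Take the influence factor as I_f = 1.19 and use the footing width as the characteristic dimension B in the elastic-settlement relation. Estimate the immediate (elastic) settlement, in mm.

Immediate (elastic) settlement: S_e = q·B·(1−ν²)/E_s · I_f.
E_s = 14.1 MPa = 14100 kPa.
S_e = 308 × 3.9 × (1 − 0.28²) / 14100 × 1.19
    = 308 × 3.9 × 0.9216 / 14100 × 1.19
    = 0.09343 m = 93.43 mm

S_e ≈ 93.4 mm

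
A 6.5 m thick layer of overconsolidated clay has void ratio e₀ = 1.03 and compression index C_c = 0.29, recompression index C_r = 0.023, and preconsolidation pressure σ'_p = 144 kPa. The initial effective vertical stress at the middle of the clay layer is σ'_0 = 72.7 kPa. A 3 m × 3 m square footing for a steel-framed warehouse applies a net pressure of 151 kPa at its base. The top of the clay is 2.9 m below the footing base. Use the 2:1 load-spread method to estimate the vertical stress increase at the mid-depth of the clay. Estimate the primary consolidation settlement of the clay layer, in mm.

Mid-depth of clay below the footing base: z = 2.9 + 6.5/2 = 6.15 m.
Stress increase at mid-clay by the 2:1 spreading method:
Δσ = qBL/((B+z)(L+z)) = 151×3×3/((3+6.15)(3+6.15)) = 16.232 kPa
Final effective stress: σ'_f = 72.7 + 16.232 = 88.932 kPa.
σ'_f = 88.932 ≤ σ'_p = 144 kPa, so the clay remains overconsolidated and only the recompression index applies:
S_c = C_r·H/(1+e₀)·log₁₀(σ'_f/σ'_0) = 0.023×6.5/2.03×log₁₀(88.932/72.7)
    = 0.073646 × 0.087524 = 0.006446 m

S_c ≈ 6.45 mm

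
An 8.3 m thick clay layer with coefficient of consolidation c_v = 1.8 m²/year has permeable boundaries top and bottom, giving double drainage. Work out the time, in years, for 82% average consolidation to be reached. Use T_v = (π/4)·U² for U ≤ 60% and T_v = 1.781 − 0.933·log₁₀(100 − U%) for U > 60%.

Drainage path length: H_d = H/2 = 4.15 m (double drainage).
U > 60%: T_v = 1.781 − 0.933·log₁₀(100 − 82) = 0.60983.
t = T_v·H_d²/c_v = 0.60983×4.15²/1.8 = 5.835 years.

t ≈ 5.83 years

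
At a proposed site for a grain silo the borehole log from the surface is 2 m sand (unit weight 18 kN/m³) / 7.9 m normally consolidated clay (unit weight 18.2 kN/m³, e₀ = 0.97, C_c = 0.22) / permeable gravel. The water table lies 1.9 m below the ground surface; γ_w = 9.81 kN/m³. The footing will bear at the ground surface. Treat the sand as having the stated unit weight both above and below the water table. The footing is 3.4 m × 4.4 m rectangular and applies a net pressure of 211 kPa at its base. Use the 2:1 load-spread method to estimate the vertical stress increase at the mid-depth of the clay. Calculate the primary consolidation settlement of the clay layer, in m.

S_c ≈ 0.15 m

Mid-depth of clay below the ground surface: z = 2 + 7.9/2 = 5.95 m.
Total vertical stress at mid-clay: σ_v = 18×2 + 18.2×3.95 = 107.89 kPa.
Pore pressure: u = 9.81×(5.95 − 1.9) = 39.73 kPa.
Initial effective stress: σ'_0 = σ_v − u = 107.89 − 39.73 = 68.16 kPa.
Stress increase at mid-clay by the 2:1 spreading method:
Δσ = qBL/((B+z)(L+z)) = 211×3.4×4.4/((3.4+5.95)(4.4+5.95)) = 32.618 kPa
Final effective stress: σ'_f = σ'_0 + Δσ = 68.16 + 32.618 = 100.78 kPa.
Normally consolidated clay, so the full stress increment lies on the virgin compression line:
S_c = C_c·H/(1+e₀)·log₁₀(σ'_f/σ'_0) = 0.22×7.9/(1+0.97)×log₁₀(100.78/68.16)
    = 0.88223 × 0.16984 = 0.1498 m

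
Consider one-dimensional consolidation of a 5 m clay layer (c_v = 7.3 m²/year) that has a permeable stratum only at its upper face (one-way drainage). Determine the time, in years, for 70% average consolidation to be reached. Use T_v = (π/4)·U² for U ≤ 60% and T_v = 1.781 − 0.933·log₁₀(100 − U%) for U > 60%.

t ≈ 1.38 years

Drainage path length: H_d = H = 5 m (single drainage).
U > 60%: T_v = 1.781 − 0.933·log₁₀(100 − 70) = 0.40285.
t = T_v·H_d²/c_v = 0.40285×5²/7.3 = 1.38 years.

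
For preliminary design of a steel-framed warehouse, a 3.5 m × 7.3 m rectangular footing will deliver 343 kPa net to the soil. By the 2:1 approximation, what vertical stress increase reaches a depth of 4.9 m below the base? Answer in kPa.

Δσ_z ≈ 85.5 kPa

By the 2:1 method the load spreads at 1 horizontal : 2 vertical, so at depth z the loaded area has grown by z in each plan dimension:
Δσ = qBL/((B+z)(L+z)) = 343×3.5×7.3/((3.5+4.9)(7.3+4.9)) = 85.516 kPa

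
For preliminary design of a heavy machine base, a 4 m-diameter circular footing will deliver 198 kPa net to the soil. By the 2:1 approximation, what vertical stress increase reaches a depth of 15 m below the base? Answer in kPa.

Δσ_z ≈ 8.78 kPa

By the 2:1 method the load spreads at 1 horizontal : 2 vertical, so at depth z the loaded area has grown by z in each plan dimension:
Δσ ≈ qD²/(D+z)² = 198×4²/(4+15)² = 8.7756 kPa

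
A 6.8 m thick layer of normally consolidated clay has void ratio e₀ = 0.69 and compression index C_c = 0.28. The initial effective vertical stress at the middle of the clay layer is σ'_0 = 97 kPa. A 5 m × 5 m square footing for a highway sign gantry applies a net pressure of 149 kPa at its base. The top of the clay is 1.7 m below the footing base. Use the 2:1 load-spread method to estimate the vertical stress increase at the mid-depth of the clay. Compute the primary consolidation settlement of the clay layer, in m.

Mid-depth of clay below the footing base: z = 1.7 + 6.8/2 = 5.1 m.
Stress increase at mid-clay by the 2:1 spreading method:
Δσ = qBL/((B+z)(L+z)) = 149×5×5/((5+5.1)(5+5.1)) = 36.516 kPa
Final effective stress: σ'_f = σ'_0 + Δσ = 97 + 36.516 = 133.52 kPa.
Normally consolidated clay, so the full stress increment lies on the virgin compression line:
S_c = C_c·H/(1+e₀)·log₁₀(σ'_f/σ'_0) = 0.28×6.8/(1+0.69)×log₁₀(133.52/97)
    = 1.1266 × 0.13877 = 0.1563 m

S_c ≈ 0.156 m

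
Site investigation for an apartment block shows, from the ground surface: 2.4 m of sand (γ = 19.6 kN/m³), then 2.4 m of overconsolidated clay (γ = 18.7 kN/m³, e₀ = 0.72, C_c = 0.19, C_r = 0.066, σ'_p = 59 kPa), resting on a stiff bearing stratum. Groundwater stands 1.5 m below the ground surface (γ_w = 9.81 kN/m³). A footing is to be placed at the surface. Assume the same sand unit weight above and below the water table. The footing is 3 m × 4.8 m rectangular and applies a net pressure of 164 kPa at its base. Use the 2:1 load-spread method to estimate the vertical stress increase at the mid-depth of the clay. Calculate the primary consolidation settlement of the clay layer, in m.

Mid-depth of clay below the ground surface: z = 2.4 + 2.4/2 = 3.6 m.
Total vertical stress at mid-clay: σ_v = 19.6×2.4 + 18.7×1.2 = 69.48 kPa.
Pore pressure: u = 9.81×(3.6 − 1.5) = 20.601 kPa.
Initial effective stress: σ'_0 = σ_v − u = 69.48 − 20.601 = 48.879 kPa.
Stress increase at mid-clay by the 2:1 spreading method:
Δσ = qBL/((B+z)(L+z)) = 164×3×4.8/((3+3.6)(4.8+3.6)) = 42.597 kPa
Final effective stress: σ'_f = 48.879 + 42.597 = 91.476 kPa.
σ'_f = 91.476 > σ'_p = 59 kPa, so the stress path crosses the preconsolidation pressure — recompression up to σ'_p, then virgin compression beyond:
S_c = H/(1+e₀)·[C_r·log₁₀(σ'_p/σ'_0) + C_c·log₁₀(σ'_f/σ'_p)]
    = 2.4/1.72 × [0.066×log₁₀(59/48.879) + 0.19×log₁₀(91.476/59)]
    = 1.3953 × [0.0053942 + 0.036186] = 0.05802 m

S_c ≈ 0.058 m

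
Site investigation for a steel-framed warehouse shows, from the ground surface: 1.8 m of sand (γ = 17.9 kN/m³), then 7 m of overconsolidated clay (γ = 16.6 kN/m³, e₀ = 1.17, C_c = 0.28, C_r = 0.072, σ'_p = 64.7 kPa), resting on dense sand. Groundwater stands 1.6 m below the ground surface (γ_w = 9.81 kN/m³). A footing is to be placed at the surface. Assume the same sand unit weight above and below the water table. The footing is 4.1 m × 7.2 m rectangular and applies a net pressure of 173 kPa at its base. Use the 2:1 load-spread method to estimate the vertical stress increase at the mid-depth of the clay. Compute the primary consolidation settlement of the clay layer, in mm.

S_c ≈ 179 mm

Mid-depth of clay below the ground surface: z = 1.8 + 7/2 = 5.3 m.
Total vertical stress at mid-clay: σ_v = 17.9×1.8 + 16.6×3.5 = 90.32 kPa.
Pore pressure: u = 9.81×(5.3 − 1.6) = 36.297 kPa.
Initial effective stress: σ'_0 = σ_v − u = 90.32 − 36.297 = 54.023 kPa.
Stress increase at mid-clay by the 2:1 spreading method:
Δσ = qBL/((B+z)(L+z)) = 173×4.1×7.2/((4.1+5.3)(7.2+5.3)) = 43.463 kPa
Final effective stress: σ'_f = 54.023 + 43.463 = 97.486 kPa.
σ'_f = 97.486 > σ'_p = 64.7 kPa, so the stress path crosses the preconsolidation pressure — recompression up to σ'_p, then virgin compression beyond:
S_c = H/(1+e₀)·[C_r·log₁₀(σ'_p/σ'_0) + C_c·log₁₀(σ'_f/σ'_p)]
    = 7/2.17 × [0.072×log₁₀(64.7/54.023) + 0.28×log₁₀(97.486/64.7)]
    = 3.2258 × [0.0056394 + 0.049851] = 0.179 m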